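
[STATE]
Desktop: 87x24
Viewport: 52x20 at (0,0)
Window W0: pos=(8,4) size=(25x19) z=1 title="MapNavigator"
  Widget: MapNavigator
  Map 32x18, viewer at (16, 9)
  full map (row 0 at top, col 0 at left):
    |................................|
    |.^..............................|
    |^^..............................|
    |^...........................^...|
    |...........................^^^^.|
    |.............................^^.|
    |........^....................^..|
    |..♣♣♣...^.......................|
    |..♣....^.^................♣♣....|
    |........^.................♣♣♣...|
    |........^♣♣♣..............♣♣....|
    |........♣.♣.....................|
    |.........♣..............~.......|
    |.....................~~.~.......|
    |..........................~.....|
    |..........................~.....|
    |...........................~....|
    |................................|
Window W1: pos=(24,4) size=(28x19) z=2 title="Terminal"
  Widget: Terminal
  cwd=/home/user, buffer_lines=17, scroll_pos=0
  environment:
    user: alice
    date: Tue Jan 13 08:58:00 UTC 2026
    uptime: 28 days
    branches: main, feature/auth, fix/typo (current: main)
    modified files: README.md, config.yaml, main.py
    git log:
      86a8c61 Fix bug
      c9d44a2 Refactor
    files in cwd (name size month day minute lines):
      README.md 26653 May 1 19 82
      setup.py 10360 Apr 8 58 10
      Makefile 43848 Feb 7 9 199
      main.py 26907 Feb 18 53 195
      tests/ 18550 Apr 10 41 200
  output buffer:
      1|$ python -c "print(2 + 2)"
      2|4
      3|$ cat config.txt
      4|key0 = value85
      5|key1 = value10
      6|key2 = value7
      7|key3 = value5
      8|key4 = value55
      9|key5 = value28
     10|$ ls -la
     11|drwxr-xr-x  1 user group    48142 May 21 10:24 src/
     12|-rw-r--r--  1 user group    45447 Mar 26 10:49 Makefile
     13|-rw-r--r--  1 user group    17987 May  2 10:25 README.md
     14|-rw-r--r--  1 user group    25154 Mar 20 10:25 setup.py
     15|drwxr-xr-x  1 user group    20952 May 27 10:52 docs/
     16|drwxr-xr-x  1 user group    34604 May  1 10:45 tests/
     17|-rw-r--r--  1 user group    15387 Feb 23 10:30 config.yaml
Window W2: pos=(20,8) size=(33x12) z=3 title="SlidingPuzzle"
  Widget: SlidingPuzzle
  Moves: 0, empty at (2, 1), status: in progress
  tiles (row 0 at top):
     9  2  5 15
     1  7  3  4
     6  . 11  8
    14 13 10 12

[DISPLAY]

                                                    
                                                    
                                                    
                                                    
        ┏━━━━━━━━━━━━━━━┏━━━━━━━━━━━━━━━━━━━━━━━━━━┓
        ┃ MapNavigator  ┃ Terminal                 ┃
        ┠───────────────┠──────────────────────────┨
        ┃...............┃$ python -c "print(2 + 2)"┃
        ┃...........┏━━━━━━━━━━━━━━━━━━━━━━━━━━━━━━━
        ┃...........┃ SlidingPuzzle                 
        ┃...........┠───────────────────────────────
        ┃...^.......┃┌────┬────┬────┬────┐          
        ┃...^.......┃│  9 │  2 │  5 │ 15 │          
        ┃..^.^......┃├────┼────┼────┼────┤          
        ┃...^.......┃│  1 │  7 │  3 │  4 │          
        ┃...^♣♣♣....┃├────┼────┼────┼────┤          
        ┃...♣.♣.....┃│  6 │    │ 11 │  8 │          
        ┃....♣......┃├────┼────┼────┼────┤          
        ┃...........┃│ 14 │ 13 │ 10 │ 12 │          
        ┃...........┗━━━━━━━━━━━━━━━━━━━━━━━━━━━━━━━


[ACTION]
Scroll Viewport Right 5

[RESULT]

                                                    
                                                    
                                                    
                                                    
   ┏━━━━━━━━━━━━━━━┏━━━━━━━━━━━━━━━━━━━━━━━━━━┓     
   ┃ MapNavigator  ┃ Terminal                 ┃     
   ┠───────────────┠──────────────────────────┨     
   ┃...............┃$ python -c "print(2 + 2)"┃     
   ┃...........┏━━━━━━━━━━━━━━━━━━━━━━━━━━━━━━━┓    
   ┃...........┃ SlidingPuzzle                 ┃    
   ┃...........┠───────────────────────────────┨    
   ┃...^.......┃┌────┬────┬────┬────┐          ┃    
   ┃...^.......┃│  9 │  2 │  5 │ 15 │          ┃    
   ┃..^.^......┃├────┼────┼────┼────┤          ┃    
   ┃...^.......┃│  1 │  7 │  3 │  4 │          ┃    
   ┃...^♣♣♣....┃├────┼────┼────┼────┤          ┃    
   ┃...♣.♣.....┃│  6 │    │ 11 │  8 │          ┃    
   ┃....♣......┃├────┼────┼────┼────┤          ┃    
   ┃...........┃│ 14 │ 13 │ 10 │ 12 │          ┃    
   ┃...........┗━━━━━━━━━━━━━━━━━━━━━━━━━━━━━━━┛    


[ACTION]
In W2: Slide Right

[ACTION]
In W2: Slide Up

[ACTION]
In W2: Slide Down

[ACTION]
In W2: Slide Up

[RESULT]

                                                    
                                                    
                                                    
                                                    
   ┏━━━━━━━━━━━━━━━┏━━━━━━━━━━━━━━━━━━━━━━━━━━┓     
   ┃ MapNavigator  ┃ Terminal                 ┃     
   ┠───────────────┠──────────────────────────┨     
   ┃...............┃$ python -c "print(2 + 2)"┃     
   ┃...........┏━━━━━━━━━━━━━━━━━━━━━━━━━━━━━━━┓    
   ┃...........┃ SlidingPuzzle                 ┃    
   ┃...........┠───────────────────────────────┨    
   ┃...^.......┃┌────┬────┬────┬────┐          ┃    
   ┃...^.......┃│  9 │  2 │  5 │ 15 │          ┃    
   ┃..^.^......┃├────┼────┼────┼────┤          ┃    
   ┃...^.......┃│  1 │  7 │  3 │  4 │          ┃    
   ┃...^♣♣♣....┃├────┼────┼────┼────┤          ┃    
   ┃...♣.♣.....┃│ 14 │  6 │ 11 │  8 │          ┃    
   ┃....♣......┃├────┼────┼────┼────┤          ┃    
   ┃...........┃│    │ 13 │ 10 │ 12 │          ┃    
   ┃...........┗━━━━━━━━━━━━━━━━━━━━━━━━━━━━━━━┛    


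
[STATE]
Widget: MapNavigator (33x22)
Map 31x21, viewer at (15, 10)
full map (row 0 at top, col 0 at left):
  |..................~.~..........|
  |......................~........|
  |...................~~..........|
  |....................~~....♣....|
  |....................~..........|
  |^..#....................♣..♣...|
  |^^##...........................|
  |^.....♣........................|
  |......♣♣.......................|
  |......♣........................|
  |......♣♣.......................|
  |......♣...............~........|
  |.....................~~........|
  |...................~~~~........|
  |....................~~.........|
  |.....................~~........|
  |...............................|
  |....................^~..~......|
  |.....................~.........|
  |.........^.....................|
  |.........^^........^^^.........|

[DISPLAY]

                                 
 ..................~.~.......... 
 ......................~........ 
 ...................~~.......... 
 ....................~~....♣.... 
 ....................~.......... 
 ^..#....................♣..♣... 
 ^^##........................... 
 ^.....♣........................ 
 ......♣♣....................... 
 ......♣........................ 
 ......♣♣.......@............... 
 ......♣...............~........ 
 .....................~~........ 
 ...................~~~~........ 
 ....................~~......... 
 .....................~~........ 
 ............................... 
 ....................^~..~...... 
 .....................~......... 
 .........^..................... 
 .........^^........^^^......... 


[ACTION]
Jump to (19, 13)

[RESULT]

................~~..........     
.................~~....♣....     
.................~..........     
#....................♣..♣...     
#...........................     
...♣........................     
...♣♣.......................     
...♣........................     
...♣♣.......................     
...♣...............~........     
..................~~........     
................@~~~........     
.................~~.........     
..................~~........     
............................     
.................^~..~......     
..................~.........     
......^.....................     
......^^........^^^.........     
                                 
                                 
                                 


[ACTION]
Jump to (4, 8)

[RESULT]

                                 
                                 
                                 
            ..................~.~
            .....................
            ...................~~
            ....................~
            ....................~
            ^..#.................
            ^^##.................
            ^.....♣..............
            ....@.♣♣.............
            ......♣..............
            ......♣♣.............
            ......♣..............
            .....................
            ...................~~
            ....................~
            .....................
            .....................
            ....................^
            .....................


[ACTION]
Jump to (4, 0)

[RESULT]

                                 
                                 
                                 
                                 
                                 
                                 
                                 
                                 
                                 
                                 
                                 
            ....@.............~.~
            .....................
            ...................~~
            ....................~
            ....................~
            ^..#.................
            ^^##.................
            ^.....♣..............
            ......♣♣.............
            ......♣..............
            ......♣♣.............


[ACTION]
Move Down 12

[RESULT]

            .....................
            ...................~~
            ....................~
            ....................~
            ^..#.................
            ^^##.................
            ^.....♣..............
            ......♣♣.............
            ......♣..............
            ......♣♣.............
            ......♣..............
            ....@................
            ...................~~
            ....................~
            .....................
            .....................
            ....................^
            .....................
            .........^...........
            .........^^........^^
                                 
                                 


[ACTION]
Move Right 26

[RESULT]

........~........                
.....~~..........                
......~~....♣....                
......~..........                
..........♣..♣...                
.................                
.................                
.................                
.................                
.................                
........~........                
.......~~.......@                
.....~~~~........                
......~~.........                
.......~~........                
.................                
......^~..~......                
.......~.........                
.................                
.....^^^.........                
                                 
                                 


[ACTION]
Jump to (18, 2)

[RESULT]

                                 
                                 
                                 
                                 
                                 
                                 
                                 
                                 
                                 
................~.~..........    
....................~........    
................@~~..........    
..................~~....♣....    
..................~..........    
.#....................♣..♣...    
##...........................    
....♣........................    
....♣♣.......................    
....♣........................    
....♣♣.......................    
....♣...............~........    
...................~~........    


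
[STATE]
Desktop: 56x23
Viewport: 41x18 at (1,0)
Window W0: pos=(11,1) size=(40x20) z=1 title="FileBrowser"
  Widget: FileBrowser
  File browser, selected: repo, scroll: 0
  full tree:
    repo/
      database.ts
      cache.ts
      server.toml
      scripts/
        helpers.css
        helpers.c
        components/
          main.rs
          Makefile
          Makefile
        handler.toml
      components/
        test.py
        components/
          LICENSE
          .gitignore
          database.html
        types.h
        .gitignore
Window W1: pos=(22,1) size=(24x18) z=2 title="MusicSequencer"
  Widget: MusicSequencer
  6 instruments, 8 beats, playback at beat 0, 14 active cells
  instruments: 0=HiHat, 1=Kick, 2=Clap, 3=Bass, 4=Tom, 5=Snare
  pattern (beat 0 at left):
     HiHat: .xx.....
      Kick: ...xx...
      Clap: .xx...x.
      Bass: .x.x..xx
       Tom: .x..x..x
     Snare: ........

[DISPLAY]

                                         
          ┏━━━━━━━━━━┏━━━━━━━━━━━━━━━━━━━
          ┃ FileBrows┃ MusicSequencer    
          ┠──────────┠───────────────────
          ┃> [-] repo┃      ▼1234567     
          ┃    databa┃ HiHat·██·····     
          ┃    cache.┃  Kick···██···     
          ┃    server┃  Clap·██···█·     
          ┃    [+] sc┃  Bass·█·█··██     
          ┃    [+] co┃   Tom·█··█··█     
          ┃          ┃ Snare········     
          ┃          ┃                   
          ┃          ┃                   
          ┃          ┃                   
          ┃          ┃                   
          ┃          ┃                   
          ┃          ┃                   
          ┃          ┃                   


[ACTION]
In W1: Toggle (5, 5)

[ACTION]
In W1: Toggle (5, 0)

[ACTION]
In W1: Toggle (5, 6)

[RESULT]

                                         
          ┏━━━━━━━━━━┏━━━━━━━━━━━━━━━━━━━
          ┃ FileBrows┃ MusicSequencer    
          ┠──────────┠───────────────────
          ┃> [-] repo┃      ▼1234567     
          ┃    databa┃ HiHat·██·····     
          ┃    cache.┃  Kick···██···     
          ┃    server┃  Clap·██···█·     
          ┃    [+] sc┃  Bass·█·█··██     
          ┃    [+] co┃   Tom·█··█··█     
          ┃          ┃ Snare█····██·     
          ┃          ┃                   
          ┃          ┃                   
          ┃          ┃                   
          ┃          ┃                   
          ┃          ┃                   
          ┃          ┃                   
          ┃          ┃                   


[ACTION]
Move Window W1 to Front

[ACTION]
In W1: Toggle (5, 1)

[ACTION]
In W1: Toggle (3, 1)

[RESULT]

                                         
          ┏━━━━━━━━━━┏━━━━━━━━━━━━━━━━━━━
          ┃ FileBrows┃ MusicSequencer    
          ┠──────────┠───────────────────
          ┃> [-] repo┃      ▼1234567     
          ┃    databa┃ HiHat·██·····     
          ┃    cache.┃  Kick···██···     
          ┃    server┃  Clap·██···█·     
          ┃    [+] sc┃  Bass···█··██     
          ┃    [+] co┃   Tom·█··█··█     
          ┃          ┃ Snare██···██·     
          ┃          ┃                   
          ┃          ┃                   
          ┃          ┃                   
          ┃          ┃                   
          ┃          ┃                   
          ┃          ┃                   
          ┃          ┃                   


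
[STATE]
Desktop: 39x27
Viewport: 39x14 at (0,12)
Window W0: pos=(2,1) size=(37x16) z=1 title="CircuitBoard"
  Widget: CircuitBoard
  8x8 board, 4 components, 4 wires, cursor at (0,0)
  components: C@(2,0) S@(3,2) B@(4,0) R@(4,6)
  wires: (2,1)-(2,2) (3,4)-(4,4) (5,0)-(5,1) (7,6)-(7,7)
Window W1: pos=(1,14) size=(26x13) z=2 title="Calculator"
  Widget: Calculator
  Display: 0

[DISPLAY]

  ┃                    │              ┃
  ┃4   B               ·       R      ┃
 ┏━━━━━━━━━━━━━━━━━━━━━━━━┓           ┃
 ┃ Calculator             ┃           ┃
 ┠────────────────────────┨━━━━━━━━━━━┛
 ┃                       0┃            
 ┃┌───┬───┬───┬───┐       ┃            
 ┃│ 7 │ 8 │ 9 │ ÷ │       ┃            
 ┃├───┼───┼───┼───┤       ┃            
 ┃│ 4 │ 5 │ 6 │ × │       ┃            
 ┃├───┼───┼───┼───┤       ┃            
 ┃│ 1 │ 2 │ 3 │ - │       ┃            
 ┃├───┼───┼───┼───┤       ┃            
 ┃│ 0 │ . │ = │ + │       ┃            


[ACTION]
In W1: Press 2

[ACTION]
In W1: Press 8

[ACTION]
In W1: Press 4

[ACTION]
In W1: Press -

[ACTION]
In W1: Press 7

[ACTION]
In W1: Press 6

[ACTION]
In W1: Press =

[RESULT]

  ┃                    │              ┃
  ┃4   B               ·       R      ┃
 ┏━━━━━━━━━━━━━━━━━━━━━━━━┓           ┃
 ┃ Calculator             ┃           ┃
 ┠────────────────────────┨━━━━━━━━━━━┛
 ┃                     208┃            
 ┃┌───┬───┬───┬───┐       ┃            
 ┃│ 7 │ 8 │ 9 │ ÷ │       ┃            
 ┃├───┼───┼───┼───┤       ┃            
 ┃│ 4 │ 5 │ 6 │ × │       ┃            
 ┃├───┼───┼───┼───┤       ┃            
 ┃│ 1 │ 2 │ 3 │ - │       ┃            
 ┃├───┼───┼───┼───┤       ┃            
 ┃│ 0 │ . │ = │ + │       ┃            


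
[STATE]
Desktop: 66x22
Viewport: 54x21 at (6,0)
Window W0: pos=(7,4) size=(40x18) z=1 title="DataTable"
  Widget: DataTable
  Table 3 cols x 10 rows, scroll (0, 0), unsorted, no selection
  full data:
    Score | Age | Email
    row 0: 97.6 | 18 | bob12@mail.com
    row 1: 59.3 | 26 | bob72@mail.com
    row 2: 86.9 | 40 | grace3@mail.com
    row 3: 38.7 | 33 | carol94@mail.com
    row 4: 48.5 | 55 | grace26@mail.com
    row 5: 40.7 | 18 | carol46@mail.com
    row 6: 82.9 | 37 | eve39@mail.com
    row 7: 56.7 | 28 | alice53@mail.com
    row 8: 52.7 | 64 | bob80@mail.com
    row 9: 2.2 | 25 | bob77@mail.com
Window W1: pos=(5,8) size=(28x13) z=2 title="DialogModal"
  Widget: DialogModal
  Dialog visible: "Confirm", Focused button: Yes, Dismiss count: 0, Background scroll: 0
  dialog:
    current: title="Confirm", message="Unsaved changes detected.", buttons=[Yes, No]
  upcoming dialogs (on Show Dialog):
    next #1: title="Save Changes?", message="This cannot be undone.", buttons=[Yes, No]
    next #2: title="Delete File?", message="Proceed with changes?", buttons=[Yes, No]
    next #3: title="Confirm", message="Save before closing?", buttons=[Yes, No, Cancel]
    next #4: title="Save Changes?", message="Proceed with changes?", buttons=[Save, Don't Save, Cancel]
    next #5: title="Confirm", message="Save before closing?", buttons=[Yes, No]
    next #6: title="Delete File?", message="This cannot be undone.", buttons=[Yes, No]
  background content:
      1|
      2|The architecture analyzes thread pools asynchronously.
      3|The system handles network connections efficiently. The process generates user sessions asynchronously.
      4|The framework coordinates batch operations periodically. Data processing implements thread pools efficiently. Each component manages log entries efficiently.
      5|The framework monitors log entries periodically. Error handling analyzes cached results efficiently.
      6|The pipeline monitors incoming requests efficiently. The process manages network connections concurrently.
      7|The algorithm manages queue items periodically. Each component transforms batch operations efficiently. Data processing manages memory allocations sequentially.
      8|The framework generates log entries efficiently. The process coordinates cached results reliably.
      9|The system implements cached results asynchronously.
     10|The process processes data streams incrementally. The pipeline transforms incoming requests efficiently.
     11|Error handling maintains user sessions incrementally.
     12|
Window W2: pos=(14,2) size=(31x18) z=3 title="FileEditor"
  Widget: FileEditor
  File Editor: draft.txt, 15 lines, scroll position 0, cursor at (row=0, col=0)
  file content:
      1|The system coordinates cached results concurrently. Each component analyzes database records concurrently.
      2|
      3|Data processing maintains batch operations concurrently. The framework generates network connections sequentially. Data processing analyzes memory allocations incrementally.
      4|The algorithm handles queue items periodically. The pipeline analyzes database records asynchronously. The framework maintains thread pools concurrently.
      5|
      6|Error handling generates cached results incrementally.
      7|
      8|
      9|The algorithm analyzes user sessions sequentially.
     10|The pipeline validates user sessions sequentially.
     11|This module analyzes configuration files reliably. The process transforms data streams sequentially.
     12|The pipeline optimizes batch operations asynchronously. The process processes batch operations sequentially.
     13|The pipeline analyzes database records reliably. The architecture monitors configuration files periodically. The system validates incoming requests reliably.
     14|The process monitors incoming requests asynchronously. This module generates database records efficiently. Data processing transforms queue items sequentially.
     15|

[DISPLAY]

                                                      
                                                      
        ┏━━━━━━━━━━━━━━━━━━━━━━━━━━━━━┓               
        ┃ FileEditor                  ┃               
 ┏━━━━━━┠─────────────────────────────┨━┓             
 ┃ DataT┃█he system coordinates cache▲┃ ┃             
 ┠──────┃                            █┃─┨             
 ┃Score│┃Data processing maintains ba░┃ ┃             
━━━━━━━━┃The algorithm handles queue ░┃ ┃             
 DialogM┃                            ░┃ ┃             
────────┃Error handling generates cac░┃ ┃             
        ┃                            ░┃ ┃             
The arch┃                            ░┃ ┃             
Th┌─────┃The algorithm analyzes user ░┃ ┃             
Th│     ┃The pipeline validates user ░┃ ┃             
Th│Unsav┃This module analyzes configu░┃ ┃             
Th│     ┃The pipeline optimizes batch░┃ ┃             
Th└─────┃The pipeline analyzes databa░┃ ┃             
The fram┃The process monitors incomin▼┃ ┃             
The syst┗━━━━━━━━━━━━━━━━━━━━━━━━━━━━━┛ ┃             
━━━━━━━━━━━━━━━━━━━━━━━━━━┛             ┃             


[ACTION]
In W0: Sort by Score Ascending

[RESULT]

                                                      
                                                      
        ┏━━━━━━━━━━━━━━━━━━━━━━━━━━━━━┓               
        ┃ FileEditor                  ┃               
 ┏━━━━━━┠─────────────────────────────┨━┓             
 ┃ DataT┃█he system coordinates cache▲┃ ┃             
 ┠──────┃                            █┃─┨             
 ┃Scor▲│┃Data processing maintains ba░┃ ┃             
━━━━━━━━┃The algorithm handles queue ░┃ ┃             
 DialogM┃                            ░┃ ┃             
────────┃Error handling generates cac░┃ ┃             
        ┃                            ░┃ ┃             
The arch┃                            ░┃ ┃             
Th┌─────┃The algorithm analyzes user ░┃ ┃             
Th│     ┃The pipeline validates user ░┃ ┃             
Th│Unsav┃This module analyzes configu░┃ ┃             
Th│     ┃The pipeline optimizes batch░┃ ┃             
Th└─────┃The pipeline analyzes databa░┃ ┃             
The fram┃The process monitors incomin▼┃ ┃             
The syst┗━━━━━━━━━━━━━━━━━━━━━━━━━━━━━┛ ┃             
━━━━━━━━━━━━━━━━━━━━━━━━━━┛             ┃             


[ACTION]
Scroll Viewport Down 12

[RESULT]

                                                      
        ┏━━━━━━━━━━━━━━━━━━━━━━━━━━━━━┓               
        ┃ FileEditor                  ┃               
 ┏━━━━━━┠─────────────────────────────┨━┓             
 ┃ DataT┃█he system coordinates cache▲┃ ┃             
 ┠──────┃                            █┃─┨             
 ┃Scor▲│┃Data processing maintains ba░┃ ┃             
━━━━━━━━┃The algorithm handles queue ░┃ ┃             
 DialogM┃                            ░┃ ┃             
────────┃Error handling generates cac░┃ ┃             
        ┃                            ░┃ ┃             
The arch┃                            ░┃ ┃             
Th┌─────┃The algorithm analyzes user ░┃ ┃             
Th│     ┃The pipeline validates user ░┃ ┃             
Th│Unsav┃This module analyzes configu░┃ ┃             
Th│     ┃The pipeline optimizes batch░┃ ┃             
Th└─────┃The pipeline analyzes databa░┃ ┃             
The fram┃The process monitors incomin▼┃ ┃             
The syst┗━━━━━━━━━━━━━━━━━━━━━━━━━━━━━┛ ┃             
━━━━━━━━━━━━━━━━━━━━━━━━━━┛             ┃             
 ┗━━━━━━━━━━━━━━━━━━━━━━━━━━━━━━━━━━━━━━┛             


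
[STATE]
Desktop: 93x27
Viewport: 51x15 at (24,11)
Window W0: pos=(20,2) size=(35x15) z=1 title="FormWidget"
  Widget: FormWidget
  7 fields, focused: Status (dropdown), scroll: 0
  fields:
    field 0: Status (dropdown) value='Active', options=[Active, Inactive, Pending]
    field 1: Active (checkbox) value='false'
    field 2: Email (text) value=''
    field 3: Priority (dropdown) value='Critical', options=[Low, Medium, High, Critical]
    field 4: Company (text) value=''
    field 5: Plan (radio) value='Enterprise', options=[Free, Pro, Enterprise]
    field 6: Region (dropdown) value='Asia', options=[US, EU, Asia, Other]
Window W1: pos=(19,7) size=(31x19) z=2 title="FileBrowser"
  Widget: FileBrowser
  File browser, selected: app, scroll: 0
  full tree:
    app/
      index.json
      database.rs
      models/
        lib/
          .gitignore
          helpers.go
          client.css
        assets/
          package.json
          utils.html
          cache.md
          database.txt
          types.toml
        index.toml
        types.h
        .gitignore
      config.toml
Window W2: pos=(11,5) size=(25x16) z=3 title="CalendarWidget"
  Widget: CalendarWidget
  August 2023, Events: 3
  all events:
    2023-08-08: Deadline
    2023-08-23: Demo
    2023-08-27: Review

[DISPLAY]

 11 12 13  ┃             ┃  ▼]┃                    
18 19 20   ┃             ┃    ┃                    
 25 26 27* ┃             ┃    ┃                    
           ┃             ┃    ┃                    
           ┃             ┃    ┃                    
           ┃             ┃━━━━┛                    
           ┃             ┃                         
           ┃             ┃                         
           ┃             ┃                         
━━━━━━━━━━━┛             ┃                         
                         ┃                         
                         ┃                         
                         ┃                         
                         ┃                         
━━━━━━━━━━━━━━━━━━━━━━━━━┛                         


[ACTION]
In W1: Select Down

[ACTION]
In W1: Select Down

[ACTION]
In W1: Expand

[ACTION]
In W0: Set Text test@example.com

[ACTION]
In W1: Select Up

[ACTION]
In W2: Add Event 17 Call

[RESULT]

 11 12 13  ┃             ┃  ▼]┃                    
 18 19 20  ┃             ┃    ┃                    
 25 26 27* ┃             ┃    ┃                    
           ┃             ┃    ┃                    
           ┃             ┃    ┃                    
           ┃             ┃━━━━┛                    
           ┃             ┃                         
           ┃             ┃                         
           ┃             ┃                         
━━━━━━━━━━━┛             ┃                         
                         ┃                         
                         ┃                         
                         ┃                         
                         ┃                         
━━━━━━━━━━━━━━━━━━━━━━━━━┛                         


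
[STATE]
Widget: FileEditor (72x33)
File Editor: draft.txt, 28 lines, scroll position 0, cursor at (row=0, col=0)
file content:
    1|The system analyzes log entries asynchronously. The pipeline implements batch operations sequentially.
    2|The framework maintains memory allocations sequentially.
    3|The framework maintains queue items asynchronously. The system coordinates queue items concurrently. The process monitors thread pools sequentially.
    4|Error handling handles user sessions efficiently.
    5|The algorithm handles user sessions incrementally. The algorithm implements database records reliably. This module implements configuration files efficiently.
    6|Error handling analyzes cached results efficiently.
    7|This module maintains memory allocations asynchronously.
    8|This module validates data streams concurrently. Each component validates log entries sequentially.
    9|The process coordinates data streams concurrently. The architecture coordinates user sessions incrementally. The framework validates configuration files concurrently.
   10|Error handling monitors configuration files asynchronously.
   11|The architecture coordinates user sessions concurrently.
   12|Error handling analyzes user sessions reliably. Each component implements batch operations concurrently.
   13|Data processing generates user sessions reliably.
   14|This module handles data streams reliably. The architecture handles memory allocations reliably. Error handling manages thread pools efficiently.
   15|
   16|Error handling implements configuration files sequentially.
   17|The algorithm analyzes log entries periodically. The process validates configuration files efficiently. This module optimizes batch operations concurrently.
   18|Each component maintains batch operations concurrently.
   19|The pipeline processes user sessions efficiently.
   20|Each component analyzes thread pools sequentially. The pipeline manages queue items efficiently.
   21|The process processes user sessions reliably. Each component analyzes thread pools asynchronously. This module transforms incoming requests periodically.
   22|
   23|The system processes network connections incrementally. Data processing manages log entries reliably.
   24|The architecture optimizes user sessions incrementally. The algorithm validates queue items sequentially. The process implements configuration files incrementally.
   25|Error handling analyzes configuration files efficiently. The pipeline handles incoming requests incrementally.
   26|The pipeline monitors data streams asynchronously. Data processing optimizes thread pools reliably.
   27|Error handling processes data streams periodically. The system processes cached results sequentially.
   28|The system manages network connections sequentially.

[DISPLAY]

█he system analyzes log entries asynchronously. The pipeline implements▲
The framework maintains memory allocations sequentially.               █
The framework maintains queue items asynchronously. The system coordina░
Error handling handles user sessions efficiently.                      ░
The algorithm handles user sessions incrementally. The algorithm implem░
Error handling analyzes cached results efficiently.                    ░
This module maintains memory allocations asynchronously.               ░
This module validates data streams concurrently. Each component validat░
The process coordinates data streams concurrently. The architecture coo░
Error handling monitors configuration files asynchronously.            ░
The architecture coordinates user sessions concurrently.               ░
Error handling analyzes user sessions reliably. Each component implemen░
Data processing generates user sessions reliably.                      ░
This module handles data streams reliably. The architecture handles mem░
                                                                       ░
Error handling implements configuration files sequentially.            ░
The algorithm analyzes log entries periodically. The process validates ░
Each component maintains batch operations concurrently.                ░
The pipeline processes user sessions efficiently.                      ░
Each component analyzes thread pools sequentially. The pipeline manages░
The process processes user sessions reliably. Each component analyzes t░
                                                                       ░
The system processes network connections incrementally. Data processing░
The architecture optimizes user sessions incrementally. The algorithm v░
Error handling analyzes configuration files efficiently. The pipeline h░
The pipeline monitors data streams asynchronously. Data processing opti░
Error handling processes data streams periodically. The system processe░
The system manages network connections sequentially.                   ░
                                                                       ░
                                                                       ░
                                                                       ░
                                                                       ░
                                                                       ▼


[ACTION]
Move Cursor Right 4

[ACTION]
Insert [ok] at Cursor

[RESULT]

The ok█ystem analyzes log entries asynchronously. The pipeline implemen▲
The framework maintains memory allocations sequentially.               █
The framework maintains queue items asynchronously. The system coordina░
Error handling handles user sessions efficiently.                      ░
The algorithm handles user sessions incrementally. The algorithm implem░
Error handling analyzes cached results efficiently.                    ░
This module maintains memory allocations asynchronously.               ░
This module validates data streams concurrently. Each component validat░
The process coordinates data streams concurrently. The architecture coo░
Error handling monitors configuration files asynchronously.            ░
The architecture coordinates user sessions concurrently.               ░
Error handling analyzes user sessions reliably. Each component implemen░
Data processing generates user sessions reliably.                      ░
This module handles data streams reliably. The architecture handles mem░
                                                                       ░
Error handling implements configuration files sequentially.            ░
The algorithm analyzes log entries periodically. The process validates ░
Each component maintains batch operations concurrently.                ░
The pipeline processes user sessions efficiently.                      ░
Each component analyzes thread pools sequentially. The pipeline manages░
The process processes user sessions reliably. Each component analyzes t░
                                                                       ░
The system processes network connections incrementally. Data processing░
The architecture optimizes user sessions incrementally. The algorithm v░
Error handling analyzes configuration files efficiently. The pipeline h░
The pipeline monitors data streams asynchronously. Data processing opti░
Error handling processes data streams periodically. The system processe░
The system manages network connections sequentially.                   ░
                                                                       ░
                                                                       ░
                                                                       ░
                                                                       ░
                                                                       ▼
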